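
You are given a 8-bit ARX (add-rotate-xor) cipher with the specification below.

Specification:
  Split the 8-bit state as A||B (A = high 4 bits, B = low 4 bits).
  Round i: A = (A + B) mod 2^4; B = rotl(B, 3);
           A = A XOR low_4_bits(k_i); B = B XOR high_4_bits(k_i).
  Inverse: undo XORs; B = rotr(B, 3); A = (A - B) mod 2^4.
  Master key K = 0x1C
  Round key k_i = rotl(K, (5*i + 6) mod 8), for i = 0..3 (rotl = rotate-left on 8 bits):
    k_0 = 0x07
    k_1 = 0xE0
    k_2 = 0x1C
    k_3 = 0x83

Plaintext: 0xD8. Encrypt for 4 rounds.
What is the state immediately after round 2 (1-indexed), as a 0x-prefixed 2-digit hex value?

0x6C

s_0 = plaintext = 0xD8
s_1 = Round(s_0, k_0) = 0x24
s_2 = Round(s_1, k_1) = 0x6C
s_3 = Round(s_2, k_2) = 0xE7
s_4 = Round(s_3, k_3) = 0x63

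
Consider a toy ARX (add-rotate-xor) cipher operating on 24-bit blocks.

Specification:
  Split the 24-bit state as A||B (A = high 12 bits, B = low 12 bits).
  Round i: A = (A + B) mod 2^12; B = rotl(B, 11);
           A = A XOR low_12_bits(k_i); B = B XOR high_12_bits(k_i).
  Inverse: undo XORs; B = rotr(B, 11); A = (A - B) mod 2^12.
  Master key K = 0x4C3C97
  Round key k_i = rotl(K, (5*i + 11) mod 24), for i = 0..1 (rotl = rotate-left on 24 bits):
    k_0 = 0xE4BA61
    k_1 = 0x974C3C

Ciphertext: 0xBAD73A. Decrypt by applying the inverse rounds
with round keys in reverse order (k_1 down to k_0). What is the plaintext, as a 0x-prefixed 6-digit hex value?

0xAE95AC

s_0 = ciphertext = 0xBAD73A
s_1 = InvRound(s_0, k_1) = 0xAF4C9D
s_2 = InvRound(s_1, k_0) = 0xAE95AC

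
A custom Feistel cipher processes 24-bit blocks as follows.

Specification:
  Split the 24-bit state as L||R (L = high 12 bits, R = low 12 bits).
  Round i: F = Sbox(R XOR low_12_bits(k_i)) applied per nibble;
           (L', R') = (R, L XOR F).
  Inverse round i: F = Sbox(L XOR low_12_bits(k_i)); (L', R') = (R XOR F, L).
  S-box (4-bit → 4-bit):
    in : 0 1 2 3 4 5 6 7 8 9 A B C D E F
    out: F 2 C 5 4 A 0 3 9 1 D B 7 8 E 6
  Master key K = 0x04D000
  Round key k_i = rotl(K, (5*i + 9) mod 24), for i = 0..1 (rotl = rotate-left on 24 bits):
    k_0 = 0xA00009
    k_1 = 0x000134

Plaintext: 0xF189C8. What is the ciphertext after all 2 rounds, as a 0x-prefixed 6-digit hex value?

s_0 = plaintext = 0xF189C8
s_1 = Round(s_0, k_0) = 0x9C8E6A
s_2 = Round(s_1, k_1) = 0xE6AF66

0xE6AF66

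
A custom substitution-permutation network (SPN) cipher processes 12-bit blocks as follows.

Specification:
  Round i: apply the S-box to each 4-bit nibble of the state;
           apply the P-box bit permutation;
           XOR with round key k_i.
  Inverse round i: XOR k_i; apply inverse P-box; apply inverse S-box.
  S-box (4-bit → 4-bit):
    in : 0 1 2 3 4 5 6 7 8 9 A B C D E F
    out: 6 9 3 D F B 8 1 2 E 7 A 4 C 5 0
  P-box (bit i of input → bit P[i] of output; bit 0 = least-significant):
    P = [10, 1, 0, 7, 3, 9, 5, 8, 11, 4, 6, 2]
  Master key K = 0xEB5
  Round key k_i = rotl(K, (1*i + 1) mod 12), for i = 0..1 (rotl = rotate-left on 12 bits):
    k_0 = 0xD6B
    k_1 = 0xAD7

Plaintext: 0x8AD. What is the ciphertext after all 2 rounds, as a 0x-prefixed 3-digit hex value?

s_0 = plaintext = 0x8AD
s_1 = Round(s_0, k_0) = 0xFD2
s_2 = Round(s_1, k_1) = 0xFF5

0xFF5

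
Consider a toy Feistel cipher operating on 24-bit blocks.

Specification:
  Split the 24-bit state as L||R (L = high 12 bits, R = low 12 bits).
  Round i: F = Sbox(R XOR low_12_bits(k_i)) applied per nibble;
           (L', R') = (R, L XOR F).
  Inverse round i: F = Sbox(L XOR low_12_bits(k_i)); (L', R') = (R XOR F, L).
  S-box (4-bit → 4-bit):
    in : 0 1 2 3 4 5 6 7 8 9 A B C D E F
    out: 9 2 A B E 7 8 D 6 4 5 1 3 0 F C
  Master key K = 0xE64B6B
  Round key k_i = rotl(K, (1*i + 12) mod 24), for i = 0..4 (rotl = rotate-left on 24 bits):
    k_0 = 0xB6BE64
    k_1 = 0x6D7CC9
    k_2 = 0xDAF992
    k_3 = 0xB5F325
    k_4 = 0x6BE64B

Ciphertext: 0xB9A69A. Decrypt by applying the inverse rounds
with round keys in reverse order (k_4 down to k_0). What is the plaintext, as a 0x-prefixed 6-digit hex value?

s_0 = ciphertext = 0xB9A69A
s_1 = InvRound(s_0, k_4) = 0x698B9A
s_2 = InvRound(s_1, k_3) = 0xC8A698
s_3 = InvRound(s_2, k_2) = 0x1BEC8A
s_4 = InvRound(s_3, k_1) = 0xC571BE
s_5 = InvRound(s_4, k_0) = 0xB05C57

0xB05C57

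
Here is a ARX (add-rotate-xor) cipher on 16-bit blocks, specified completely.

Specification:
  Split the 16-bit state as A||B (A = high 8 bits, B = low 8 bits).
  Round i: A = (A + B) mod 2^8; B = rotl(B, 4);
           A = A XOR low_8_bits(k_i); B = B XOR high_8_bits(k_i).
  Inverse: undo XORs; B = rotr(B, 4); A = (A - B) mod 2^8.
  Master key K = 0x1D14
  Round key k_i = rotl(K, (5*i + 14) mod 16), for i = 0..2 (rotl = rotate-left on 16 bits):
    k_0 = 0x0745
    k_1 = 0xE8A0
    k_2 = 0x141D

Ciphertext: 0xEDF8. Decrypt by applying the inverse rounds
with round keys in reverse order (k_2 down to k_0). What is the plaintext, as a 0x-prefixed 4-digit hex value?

0x0F56

s_0 = ciphertext = 0xEDF8
s_1 = InvRound(s_0, k_2) = 0x22CE
s_2 = InvRound(s_1, k_1) = 0x2062
s_3 = InvRound(s_2, k_0) = 0x0F56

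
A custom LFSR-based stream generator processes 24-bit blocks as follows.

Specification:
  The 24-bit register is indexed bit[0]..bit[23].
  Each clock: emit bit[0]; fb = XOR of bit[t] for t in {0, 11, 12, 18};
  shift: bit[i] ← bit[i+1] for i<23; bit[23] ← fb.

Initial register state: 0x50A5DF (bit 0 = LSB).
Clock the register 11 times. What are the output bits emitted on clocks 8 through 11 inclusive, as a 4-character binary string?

reg_0 = 0x50A5DF
clock 1: out=1, reg = 0xA852EF
clock 2: out=1, reg = 0x542977
clock 3: out=1, reg = 0xAA14BB
clock 4: out=1, reg = 0x550A5D
clock 5: out=1, reg = 0xAA852E
clock 6: out=0, reg = 0x554297
clock 7: out=1, reg = 0x2AA14B
clock 8: out=1, reg = 0x9550A5
clock 9: out=1, reg = 0xCAA852
clock 10: out=0, reg = 0xE55429
clock 11: out=1, reg = 0xF2AA14

1101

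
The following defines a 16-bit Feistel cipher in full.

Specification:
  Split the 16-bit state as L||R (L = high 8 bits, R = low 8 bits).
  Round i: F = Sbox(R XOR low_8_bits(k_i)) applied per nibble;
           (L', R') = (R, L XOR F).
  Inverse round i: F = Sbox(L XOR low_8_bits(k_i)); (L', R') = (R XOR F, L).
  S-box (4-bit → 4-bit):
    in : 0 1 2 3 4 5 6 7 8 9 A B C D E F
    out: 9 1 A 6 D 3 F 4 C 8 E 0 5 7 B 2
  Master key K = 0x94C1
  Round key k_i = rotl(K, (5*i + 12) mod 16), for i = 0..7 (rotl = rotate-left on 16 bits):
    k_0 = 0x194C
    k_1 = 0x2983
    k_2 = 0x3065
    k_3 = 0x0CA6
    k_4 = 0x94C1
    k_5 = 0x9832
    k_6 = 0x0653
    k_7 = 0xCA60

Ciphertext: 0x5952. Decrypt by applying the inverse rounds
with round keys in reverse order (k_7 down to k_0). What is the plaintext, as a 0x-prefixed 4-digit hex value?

0xEA40

s_0 = ciphertext = 0x5952
s_1 = InvRound(s_0, k_7) = 0x3A59
s_2 = InvRound(s_1, k_6) = 0xA13A
s_3 = InvRound(s_2, k_5) = 0xBCA1
s_4 = InvRound(s_3, k_4) = 0xE6BC
s_5 = InvRound(s_4, k_3) = 0x65E6
s_6 = InvRound(s_5, k_2) = 0x7F65
s_7 = InvRound(s_6, k_1) = 0x407F
s_8 = InvRound(s_7, k_0) = 0xEA40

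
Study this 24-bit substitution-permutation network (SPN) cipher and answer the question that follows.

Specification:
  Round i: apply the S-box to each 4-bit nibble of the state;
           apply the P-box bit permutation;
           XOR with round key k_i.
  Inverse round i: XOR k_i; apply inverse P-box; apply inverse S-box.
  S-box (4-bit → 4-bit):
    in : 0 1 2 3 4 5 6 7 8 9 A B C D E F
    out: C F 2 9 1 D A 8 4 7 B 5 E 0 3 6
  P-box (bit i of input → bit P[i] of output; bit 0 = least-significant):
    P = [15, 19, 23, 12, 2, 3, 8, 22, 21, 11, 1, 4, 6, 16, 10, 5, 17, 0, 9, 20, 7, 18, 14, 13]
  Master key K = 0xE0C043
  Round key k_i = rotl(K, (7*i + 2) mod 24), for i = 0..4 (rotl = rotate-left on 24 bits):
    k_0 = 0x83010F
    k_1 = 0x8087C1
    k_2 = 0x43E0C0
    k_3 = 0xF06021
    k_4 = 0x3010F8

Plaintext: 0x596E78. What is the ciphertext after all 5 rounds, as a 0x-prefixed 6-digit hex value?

s_0 = plaintext = 0x596E78
s_1 = Round(s_0, k_0) = 0x606BAE
s_2 = Round(s_1, k_1) = 0xFD25EF
s_3 = Round(s_2, k_2) = 0xEEA0DE
s_4 = Round(s_3, k_3) = 0xFFE0D2
s_5 = Round(s_4, k_4) = 0x3D52AB

0x3D52AB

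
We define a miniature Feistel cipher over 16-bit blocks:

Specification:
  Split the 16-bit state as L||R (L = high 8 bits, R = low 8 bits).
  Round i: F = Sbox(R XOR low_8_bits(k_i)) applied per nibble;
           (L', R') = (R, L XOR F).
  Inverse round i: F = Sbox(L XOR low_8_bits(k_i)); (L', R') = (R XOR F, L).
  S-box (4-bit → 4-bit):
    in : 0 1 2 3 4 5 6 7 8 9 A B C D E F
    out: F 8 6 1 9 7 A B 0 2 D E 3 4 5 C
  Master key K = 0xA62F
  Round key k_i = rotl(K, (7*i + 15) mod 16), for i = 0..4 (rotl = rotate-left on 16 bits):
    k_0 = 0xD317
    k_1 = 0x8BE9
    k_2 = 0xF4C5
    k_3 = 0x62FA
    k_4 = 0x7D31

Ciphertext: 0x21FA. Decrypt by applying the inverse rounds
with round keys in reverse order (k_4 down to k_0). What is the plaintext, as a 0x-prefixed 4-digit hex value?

s_0 = ciphertext = 0x21FA
s_1 = InvRound(s_0, k_4) = 0x7521
s_2 = InvRound(s_1, k_3) = 0x2D75
s_3 = InvRound(s_2, k_2) = 0x252D
s_4 = InvRound(s_3, k_1) = 0x1E25
s_5 = InvRound(s_4, k_0) = 0xD71E

0xD71E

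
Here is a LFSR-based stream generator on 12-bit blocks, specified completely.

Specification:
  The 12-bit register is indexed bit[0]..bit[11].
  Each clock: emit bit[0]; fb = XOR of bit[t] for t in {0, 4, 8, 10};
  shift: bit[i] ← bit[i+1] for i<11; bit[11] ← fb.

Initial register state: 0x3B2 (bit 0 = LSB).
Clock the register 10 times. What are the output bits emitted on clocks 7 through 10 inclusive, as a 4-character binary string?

reg_0 = 0x3B2
clock 1: out=0, reg = 0x1D9
clock 2: out=1, reg = 0x8EC
clock 3: out=0, reg = 0x476
clock 4: out=0, reg = 0x23B
clock 5: out=1, reg = 0x11D
clock 6: out=1, reg = 0x88E
clock 7: out=0, reg = 0x447
clock 8: out=1, reg = 0x223
clock 9: out=1, reg = 0x911
clock 10: out=1, reg = 0xC88

0111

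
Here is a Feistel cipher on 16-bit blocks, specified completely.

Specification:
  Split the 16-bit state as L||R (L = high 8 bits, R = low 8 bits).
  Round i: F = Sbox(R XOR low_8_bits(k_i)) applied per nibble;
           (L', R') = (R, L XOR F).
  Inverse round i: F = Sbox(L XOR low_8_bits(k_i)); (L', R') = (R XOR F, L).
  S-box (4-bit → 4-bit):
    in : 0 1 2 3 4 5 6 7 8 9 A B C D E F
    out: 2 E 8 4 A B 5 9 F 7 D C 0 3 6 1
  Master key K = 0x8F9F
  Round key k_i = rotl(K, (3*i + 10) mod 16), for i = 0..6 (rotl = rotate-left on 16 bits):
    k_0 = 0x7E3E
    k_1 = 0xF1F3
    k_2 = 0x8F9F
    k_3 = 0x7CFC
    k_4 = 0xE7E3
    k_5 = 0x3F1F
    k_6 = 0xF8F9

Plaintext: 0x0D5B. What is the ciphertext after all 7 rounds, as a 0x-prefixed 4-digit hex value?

s_0 = plaintext = 0x0D5B
s_1 = Round(s_0, k_0) = 0x5B56
s_2 = Round(s_1, k_1) = 0x5680
s_3 = Round(s_2, k_2) = 0x80B7
s_4 = Round(s_3, k_3) = 0xB72C
s_5 = Round(s_4, k_4) = 0x2CB6
s_6 = Round(s_5, k_5) = 0xB6FB
s_7 = Round(s_6, k_6) = 0xFB9E

0xFB9E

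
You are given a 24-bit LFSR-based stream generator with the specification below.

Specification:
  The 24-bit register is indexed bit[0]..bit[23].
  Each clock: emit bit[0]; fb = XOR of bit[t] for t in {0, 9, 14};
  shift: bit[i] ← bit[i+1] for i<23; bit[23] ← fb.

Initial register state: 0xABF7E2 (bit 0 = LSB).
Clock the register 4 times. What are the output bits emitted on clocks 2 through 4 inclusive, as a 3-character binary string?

100

reg_0 = 0xABF7E2
clock 1: out=0, reg = 0x55FBF1
clock 2: out=1, reg = 0xAAFDF8
clock 3: out=0, reg = 0xD57EFC
clock 4: out=0, reg = 0x6ABF7E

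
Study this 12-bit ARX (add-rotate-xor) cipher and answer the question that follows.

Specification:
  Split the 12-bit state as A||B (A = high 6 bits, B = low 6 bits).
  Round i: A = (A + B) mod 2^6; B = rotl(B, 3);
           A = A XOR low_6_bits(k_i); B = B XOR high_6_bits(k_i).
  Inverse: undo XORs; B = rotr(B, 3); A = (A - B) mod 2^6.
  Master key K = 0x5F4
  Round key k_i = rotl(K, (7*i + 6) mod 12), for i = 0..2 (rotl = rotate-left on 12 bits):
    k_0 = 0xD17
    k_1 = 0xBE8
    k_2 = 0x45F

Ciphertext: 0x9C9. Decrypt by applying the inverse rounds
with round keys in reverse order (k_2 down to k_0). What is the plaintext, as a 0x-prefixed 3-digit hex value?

s_0 = ciphertext = 0x9C9
s_1 = InvRound(s_0, k_2) = 0xD43
s_2 = InvRound(s_1, k_1) = 0xE25
s_3 = InvRound(s_2, k_0) = 0x94A

0x94A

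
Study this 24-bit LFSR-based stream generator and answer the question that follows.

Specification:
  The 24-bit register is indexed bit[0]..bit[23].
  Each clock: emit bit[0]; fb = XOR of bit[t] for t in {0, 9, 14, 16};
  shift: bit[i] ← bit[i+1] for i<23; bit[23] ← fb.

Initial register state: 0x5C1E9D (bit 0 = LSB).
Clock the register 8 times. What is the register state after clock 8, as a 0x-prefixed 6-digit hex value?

0xBE5C1E

reg_0 = 0x5C1E9D
clock 1: out=1, reg = 0x2E0F4E
clock 2: out=0, reg = 0x9707A7
clock 3: out=1, reg = 0xCB83D3
clock 4: out=1, reg = 0xE5C1E9
clock 5: out=1, reg = 0xF2E0F4
clock 6: out=0, reg = 0xF9707A
clock 7: out=0, reg = 0x7CB83D
clock 8: out=1, reg = 0xBE5C1E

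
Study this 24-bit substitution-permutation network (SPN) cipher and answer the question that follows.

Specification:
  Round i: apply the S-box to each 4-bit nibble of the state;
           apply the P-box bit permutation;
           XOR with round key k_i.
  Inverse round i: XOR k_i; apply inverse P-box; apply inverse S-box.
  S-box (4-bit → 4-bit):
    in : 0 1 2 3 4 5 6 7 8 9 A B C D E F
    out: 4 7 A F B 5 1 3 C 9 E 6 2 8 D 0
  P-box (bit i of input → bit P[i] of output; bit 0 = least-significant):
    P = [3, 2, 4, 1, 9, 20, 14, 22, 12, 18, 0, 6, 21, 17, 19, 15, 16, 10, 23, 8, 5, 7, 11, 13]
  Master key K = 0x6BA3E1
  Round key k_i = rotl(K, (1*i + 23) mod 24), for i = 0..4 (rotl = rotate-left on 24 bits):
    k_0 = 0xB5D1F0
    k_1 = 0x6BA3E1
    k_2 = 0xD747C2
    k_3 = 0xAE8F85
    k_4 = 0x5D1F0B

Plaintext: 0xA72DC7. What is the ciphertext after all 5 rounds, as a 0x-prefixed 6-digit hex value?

s_0 = plaintext = 0xA72DC7
s_1 = Round(s_0, k_0) = 0xA67D3C
s_2 = Round(s_1, k_1) = 0x18C925
s_3 = Round(s_2, k_2) = 0x055E3A
s_4 = Round(s_3, k_3) = 0x57D5D2
s_5 = Round(s_4, k_4) = 0x1C832C

0x1C832C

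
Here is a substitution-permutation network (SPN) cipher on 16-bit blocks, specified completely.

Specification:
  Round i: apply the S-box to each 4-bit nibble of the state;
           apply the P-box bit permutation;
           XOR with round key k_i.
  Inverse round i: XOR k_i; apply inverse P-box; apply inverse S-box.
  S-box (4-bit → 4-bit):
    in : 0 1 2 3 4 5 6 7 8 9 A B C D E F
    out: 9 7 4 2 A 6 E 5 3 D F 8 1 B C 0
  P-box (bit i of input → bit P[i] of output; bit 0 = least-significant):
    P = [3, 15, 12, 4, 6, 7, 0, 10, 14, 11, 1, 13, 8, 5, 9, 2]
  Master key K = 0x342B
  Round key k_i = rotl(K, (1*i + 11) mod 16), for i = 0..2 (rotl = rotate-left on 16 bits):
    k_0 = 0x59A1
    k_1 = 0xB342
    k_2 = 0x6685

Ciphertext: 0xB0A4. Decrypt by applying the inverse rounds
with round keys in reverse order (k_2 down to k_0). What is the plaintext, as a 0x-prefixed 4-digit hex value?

s_0 = ciphertext = 0xB0A4
s_1 = InvRound(s_0, k_2) = 0x5CE5
s_2 = InvRound(s_1, k_1) = 0xAA63
s_3 = InvRound(s_2, k_0) = 0x7985

0x7985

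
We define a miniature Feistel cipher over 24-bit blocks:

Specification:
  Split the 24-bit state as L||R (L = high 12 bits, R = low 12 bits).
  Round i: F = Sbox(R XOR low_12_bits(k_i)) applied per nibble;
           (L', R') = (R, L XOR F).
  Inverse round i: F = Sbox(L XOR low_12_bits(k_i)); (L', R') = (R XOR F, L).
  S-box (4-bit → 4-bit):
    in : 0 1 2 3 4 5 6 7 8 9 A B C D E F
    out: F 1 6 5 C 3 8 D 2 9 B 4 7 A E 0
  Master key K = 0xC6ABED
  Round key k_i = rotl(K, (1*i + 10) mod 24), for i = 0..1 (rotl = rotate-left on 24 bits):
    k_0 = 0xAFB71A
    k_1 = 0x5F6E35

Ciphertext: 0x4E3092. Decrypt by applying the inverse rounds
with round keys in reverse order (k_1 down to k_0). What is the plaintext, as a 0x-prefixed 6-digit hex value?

s_0 = ciphertext = 0x4E3092
s_1 = InvRound(s_0, k_1) = 0xB3A4E3
s_2 = InvRound(s_1, k_0) = 0x38CB3A

0x38CB3A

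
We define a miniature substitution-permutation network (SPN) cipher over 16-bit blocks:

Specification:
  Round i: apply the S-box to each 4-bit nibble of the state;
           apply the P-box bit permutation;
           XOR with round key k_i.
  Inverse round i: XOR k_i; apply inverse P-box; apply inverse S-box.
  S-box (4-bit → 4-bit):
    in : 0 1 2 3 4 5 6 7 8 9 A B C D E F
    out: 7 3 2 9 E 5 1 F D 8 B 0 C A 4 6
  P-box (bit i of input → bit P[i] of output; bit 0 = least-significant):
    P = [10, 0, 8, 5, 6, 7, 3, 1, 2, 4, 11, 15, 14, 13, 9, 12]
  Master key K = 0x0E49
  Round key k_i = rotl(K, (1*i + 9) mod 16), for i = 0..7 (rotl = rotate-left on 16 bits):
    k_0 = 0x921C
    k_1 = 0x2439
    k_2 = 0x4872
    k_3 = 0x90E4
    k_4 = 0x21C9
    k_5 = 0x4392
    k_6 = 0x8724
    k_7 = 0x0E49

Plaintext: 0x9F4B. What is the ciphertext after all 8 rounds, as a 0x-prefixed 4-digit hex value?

s_0 = plaintext = 0x9F4B
s_1 = Round(s_0, k_0) = 0x8A86
s_2 = Round(s_1, k_1) = 0xF267
s_3 = Round(s_2, k_2) = 0x6F03
s_4 = Round(s_3, k_3) = 0xDC1C
s_5 = Round(s_4, k_4) = 0x9829
s_6 = Round(s_5, k_5) = 0xDB36
s_7 = Round(s_6, k_6) = 0xB366
s_8 = Round(s_7, k_7) = 0x8A0D

0x8A0D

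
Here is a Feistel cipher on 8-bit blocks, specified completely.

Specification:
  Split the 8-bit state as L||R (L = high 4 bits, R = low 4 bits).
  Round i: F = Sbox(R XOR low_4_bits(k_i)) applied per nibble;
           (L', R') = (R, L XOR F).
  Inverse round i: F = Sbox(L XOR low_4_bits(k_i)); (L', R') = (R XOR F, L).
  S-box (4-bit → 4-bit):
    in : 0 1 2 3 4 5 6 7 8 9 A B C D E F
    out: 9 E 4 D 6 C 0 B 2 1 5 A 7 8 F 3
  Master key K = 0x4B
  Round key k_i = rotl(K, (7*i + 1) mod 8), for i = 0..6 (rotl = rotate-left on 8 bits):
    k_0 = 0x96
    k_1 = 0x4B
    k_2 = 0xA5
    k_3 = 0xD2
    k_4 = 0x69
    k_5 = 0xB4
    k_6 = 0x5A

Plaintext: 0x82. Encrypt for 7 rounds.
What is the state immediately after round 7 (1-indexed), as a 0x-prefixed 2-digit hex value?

s_0 = plaintext = 0x82
s_1 = Round(s_0, k_0) = 0x2E
s_2 = Round(s_1, k_1) = 0xEE
s_3 = Round(s_2, k_2) = 0xE4
s_4 = Round(s_3, k_3) = 0x4E
s_5 = Round(s_4, k_4) = 0xEF
s_6 = Round(s_5, k_5) = 0xF4
s_7 = Round(s_6, k_6) = 0x40

0x40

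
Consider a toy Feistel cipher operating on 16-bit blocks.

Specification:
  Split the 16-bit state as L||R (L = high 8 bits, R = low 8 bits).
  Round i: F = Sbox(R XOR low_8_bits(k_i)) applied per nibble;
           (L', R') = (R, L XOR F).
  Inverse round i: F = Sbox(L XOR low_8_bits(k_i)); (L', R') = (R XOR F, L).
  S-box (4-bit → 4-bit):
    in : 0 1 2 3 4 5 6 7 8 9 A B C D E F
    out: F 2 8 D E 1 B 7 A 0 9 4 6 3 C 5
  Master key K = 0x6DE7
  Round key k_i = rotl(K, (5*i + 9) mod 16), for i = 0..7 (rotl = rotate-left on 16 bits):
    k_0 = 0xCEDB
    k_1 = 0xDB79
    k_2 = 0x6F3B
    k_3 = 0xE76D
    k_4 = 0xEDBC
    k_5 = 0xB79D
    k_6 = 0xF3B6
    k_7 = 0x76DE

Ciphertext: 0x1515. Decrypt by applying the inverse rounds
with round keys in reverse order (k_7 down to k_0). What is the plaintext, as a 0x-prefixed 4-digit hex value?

s_0 = ciphertext = 0x1515
s_1 = InvRound(s_0, k_7) = 0x7115
s_2 = InvRound(s_1, k_6) = 0x7271
s_3 = InvRound(s_2, k_5) = 0xB472
s_4 = InvRound(s_3, k_4) = 0x88B4
s_5 = InvRound(s_4, k_3) = 0x7588
s_6 = InvRound(s_5, k_2) = 0x6475
s_7 = InvRound(s_6, k_1) = 0x5664
s_8 = InvRound(s_7, k_0) = 0xC756

0xC756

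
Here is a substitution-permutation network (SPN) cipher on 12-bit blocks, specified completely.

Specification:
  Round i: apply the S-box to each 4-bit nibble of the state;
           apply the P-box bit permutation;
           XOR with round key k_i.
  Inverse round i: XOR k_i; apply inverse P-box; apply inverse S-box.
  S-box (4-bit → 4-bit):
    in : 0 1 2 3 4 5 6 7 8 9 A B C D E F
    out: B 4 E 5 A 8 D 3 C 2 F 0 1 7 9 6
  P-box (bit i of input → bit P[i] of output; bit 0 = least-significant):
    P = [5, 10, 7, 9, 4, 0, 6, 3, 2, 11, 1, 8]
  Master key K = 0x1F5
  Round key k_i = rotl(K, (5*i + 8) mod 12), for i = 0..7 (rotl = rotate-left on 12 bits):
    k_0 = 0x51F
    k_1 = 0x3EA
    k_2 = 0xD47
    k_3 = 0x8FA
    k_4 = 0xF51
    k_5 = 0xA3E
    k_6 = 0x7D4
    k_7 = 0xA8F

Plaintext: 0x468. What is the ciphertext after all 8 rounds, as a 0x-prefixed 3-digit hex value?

0xBF6

s_0 = plaintext = 0x468
s_1 = Round(s_0, k_0) = 0xEC7
s_2 = Round(s_1, k_1) = 0x6DE
s_3 = Round(s_2, k_2) = 0xE30
s_4 = Round(s_3, k_3) = 0xF8E
s_5 = Round(s_4, k_4) = 0x53B
s_6 = Round(s_5, k_5) = 0xB6E
s_7 = Round(s_6, k_6) = 0x5AC
s_8 = Round(s_7, k_7) = 0xBF6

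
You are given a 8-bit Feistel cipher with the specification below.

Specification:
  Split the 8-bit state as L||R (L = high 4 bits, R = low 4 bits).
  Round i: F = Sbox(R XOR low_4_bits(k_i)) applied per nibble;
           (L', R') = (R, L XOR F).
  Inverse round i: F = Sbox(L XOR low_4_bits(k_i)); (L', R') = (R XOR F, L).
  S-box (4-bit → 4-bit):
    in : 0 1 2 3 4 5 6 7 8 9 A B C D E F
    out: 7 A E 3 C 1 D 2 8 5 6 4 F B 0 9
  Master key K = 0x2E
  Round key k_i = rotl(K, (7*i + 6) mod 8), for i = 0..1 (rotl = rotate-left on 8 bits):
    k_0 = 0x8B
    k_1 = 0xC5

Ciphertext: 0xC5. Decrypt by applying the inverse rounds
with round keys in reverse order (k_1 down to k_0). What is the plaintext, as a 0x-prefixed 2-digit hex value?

s_0 = ciphertext = 0xC5
s_1 = InvRound(s_0, k_1) = 0x0C
s_2 = InvRound(s_1, k_0) = 0x80

0x80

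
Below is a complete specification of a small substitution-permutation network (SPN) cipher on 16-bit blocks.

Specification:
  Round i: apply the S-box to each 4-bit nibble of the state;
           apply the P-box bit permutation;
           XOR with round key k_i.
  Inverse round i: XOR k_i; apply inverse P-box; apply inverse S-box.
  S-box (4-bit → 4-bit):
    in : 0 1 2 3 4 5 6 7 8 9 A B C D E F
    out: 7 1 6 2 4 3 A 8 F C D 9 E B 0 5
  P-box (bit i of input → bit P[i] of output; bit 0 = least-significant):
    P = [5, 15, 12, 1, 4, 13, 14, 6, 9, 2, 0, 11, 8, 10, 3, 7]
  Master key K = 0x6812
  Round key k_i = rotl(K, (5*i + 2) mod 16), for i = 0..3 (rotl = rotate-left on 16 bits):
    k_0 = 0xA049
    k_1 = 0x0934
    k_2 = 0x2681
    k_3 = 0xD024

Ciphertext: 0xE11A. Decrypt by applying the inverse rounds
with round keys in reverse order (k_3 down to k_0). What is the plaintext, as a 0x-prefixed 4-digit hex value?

0x01D7

s_0 = ciphertext = 0xE11A
s_1 = InvRound(s_0, k_3) = 0xF35A
s_2 = InvRound(s_1, k_2) = 0x84AC
s_3 = InvRound(s_2, k_1) = 0x8713
s_4 = InvRound(s_3, k_0) = 0x01D7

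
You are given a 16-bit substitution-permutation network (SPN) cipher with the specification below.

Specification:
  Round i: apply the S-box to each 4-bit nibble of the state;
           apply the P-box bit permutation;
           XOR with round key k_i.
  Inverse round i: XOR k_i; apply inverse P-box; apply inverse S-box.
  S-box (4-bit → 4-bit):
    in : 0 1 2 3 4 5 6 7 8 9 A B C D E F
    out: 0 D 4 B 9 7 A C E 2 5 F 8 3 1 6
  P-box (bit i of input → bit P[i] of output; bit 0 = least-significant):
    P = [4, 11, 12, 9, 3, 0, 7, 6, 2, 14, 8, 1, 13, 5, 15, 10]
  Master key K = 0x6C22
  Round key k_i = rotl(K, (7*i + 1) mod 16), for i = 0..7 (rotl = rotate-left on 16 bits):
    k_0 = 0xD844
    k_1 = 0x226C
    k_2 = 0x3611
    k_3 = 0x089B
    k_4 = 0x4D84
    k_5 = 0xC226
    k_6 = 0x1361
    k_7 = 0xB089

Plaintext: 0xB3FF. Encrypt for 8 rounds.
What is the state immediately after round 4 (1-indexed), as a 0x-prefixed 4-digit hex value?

s_0 = plaintext = 0xB3FF
s_1 = Round(s_0, k_0) = 0x24E3
s_2 = Round(s_1, k_1) = 0xA872
s_3 = Round(s_2, k_2) = 0xC7D3
s_4 = Round(s_3, k_3) = 0x0780
s_5 = Round(s_4, k_4) = 0x4C47
s_6 = Round(s_5, k_5) = 0xF46C
s_7 = Round(s_6, k_6) = 0x9106
s_8 = Round(s_7, k_7) = 0xBBAF

0x0780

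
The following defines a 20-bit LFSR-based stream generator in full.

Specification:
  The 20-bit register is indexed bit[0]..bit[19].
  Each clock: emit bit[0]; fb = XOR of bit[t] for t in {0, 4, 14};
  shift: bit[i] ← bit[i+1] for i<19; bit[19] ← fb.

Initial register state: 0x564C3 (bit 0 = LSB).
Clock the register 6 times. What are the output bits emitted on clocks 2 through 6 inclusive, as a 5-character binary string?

reg_0 = 0x564C3
clock 1: out=1, reg = 0x2B261
clock 2: out=1, reg = 0x95930
clock 3: out=0, reg = 0x4AC98
clock 4: out=0, reg = 0xA564C
clock 5: out=0, reg = 0xD2B26
clock 6: out=0, reg = 0x69593

10000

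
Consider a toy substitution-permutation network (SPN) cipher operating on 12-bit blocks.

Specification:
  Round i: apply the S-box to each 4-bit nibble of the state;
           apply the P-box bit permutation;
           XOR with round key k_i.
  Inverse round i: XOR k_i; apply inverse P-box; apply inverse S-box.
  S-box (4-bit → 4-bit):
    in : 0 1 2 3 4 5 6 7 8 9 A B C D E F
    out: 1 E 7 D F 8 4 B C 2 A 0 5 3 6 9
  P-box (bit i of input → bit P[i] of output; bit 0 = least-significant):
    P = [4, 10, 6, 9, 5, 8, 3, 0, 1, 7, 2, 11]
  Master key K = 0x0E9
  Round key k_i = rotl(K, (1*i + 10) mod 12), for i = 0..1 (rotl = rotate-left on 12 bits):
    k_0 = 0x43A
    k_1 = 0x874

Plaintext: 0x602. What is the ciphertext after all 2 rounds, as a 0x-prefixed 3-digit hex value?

s_0 = plaintext = 0x602
s_1 = Round(s_0, k_0) = 0x04E
s_2 = Round(s_1, k_1) = 0xD1F

0xD1F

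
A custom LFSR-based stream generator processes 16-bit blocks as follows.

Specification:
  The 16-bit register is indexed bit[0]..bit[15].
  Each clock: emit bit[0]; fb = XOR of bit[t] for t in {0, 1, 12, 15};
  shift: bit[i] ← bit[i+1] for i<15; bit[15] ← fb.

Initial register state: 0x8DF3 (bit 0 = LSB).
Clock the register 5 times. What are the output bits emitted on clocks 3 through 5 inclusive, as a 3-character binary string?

reg_0 = 0x8DF3
clock 1: out=1, reg = 0xC6F9
clock 2: out=1, reg = 0x637C
clock 3: out=0, reg = 0x31BE
clock 4: out=0, reg = 0x18DF
clock 5: out=1, reg = 0x8C6F

001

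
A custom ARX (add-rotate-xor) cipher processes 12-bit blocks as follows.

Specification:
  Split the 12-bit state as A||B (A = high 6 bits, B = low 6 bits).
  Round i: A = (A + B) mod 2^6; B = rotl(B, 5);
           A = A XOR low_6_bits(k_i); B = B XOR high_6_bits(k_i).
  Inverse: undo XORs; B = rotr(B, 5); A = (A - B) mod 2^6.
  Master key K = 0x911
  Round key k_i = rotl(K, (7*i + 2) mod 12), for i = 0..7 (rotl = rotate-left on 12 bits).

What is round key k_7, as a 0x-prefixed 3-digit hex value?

0x88C

K = 0x911
k_0 = rotl(K, (7*0+2) mod 12) = rotl(K, 2) = 0x446
k_1 = rotl(K, (7*1+2) mod 12) = rotl(K, 9) = 0x322
k_2 = rotl(K, (7*2+2) mod 12) = rotl(K, 4) = 0x119
k_3 = rotl(K, (7*3+2) mod 12) = rotl(K, 11) = 0xC88
k_4 = rotl(K, (7*4+2) mod 12) = rotl(K, 6) = 0x464
k_5 = rotl(K, (7*5+2) mod 12) = rotl(K, 1) = 0x223
k_6 = rotl(K, (7*6+2) mod 12) = rotl(K, 8) = 0x191
k_7 = rotl(K, (7*7+2) mod 12) = rotl(K, 3) = 0x88C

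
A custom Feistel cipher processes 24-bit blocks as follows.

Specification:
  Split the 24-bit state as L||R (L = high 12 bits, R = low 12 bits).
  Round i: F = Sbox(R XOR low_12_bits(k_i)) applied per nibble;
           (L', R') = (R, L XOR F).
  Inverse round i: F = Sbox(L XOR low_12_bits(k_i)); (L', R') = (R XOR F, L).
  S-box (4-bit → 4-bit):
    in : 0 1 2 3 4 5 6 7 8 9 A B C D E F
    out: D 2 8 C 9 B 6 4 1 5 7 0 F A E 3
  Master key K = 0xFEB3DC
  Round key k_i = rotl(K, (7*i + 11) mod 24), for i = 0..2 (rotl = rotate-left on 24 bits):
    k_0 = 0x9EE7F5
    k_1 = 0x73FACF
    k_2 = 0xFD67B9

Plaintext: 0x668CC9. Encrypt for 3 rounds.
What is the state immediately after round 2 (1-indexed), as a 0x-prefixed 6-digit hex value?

s_0 = plaintext = 0x668CC9
s_1 = Round(s_0, k_0) = 0xCC96A7
s_2 = Round(s_1, k_1) = 0x6A73A8
s_3 = Round(s_2, k_2) = 0x3A8F85

0x6A73A8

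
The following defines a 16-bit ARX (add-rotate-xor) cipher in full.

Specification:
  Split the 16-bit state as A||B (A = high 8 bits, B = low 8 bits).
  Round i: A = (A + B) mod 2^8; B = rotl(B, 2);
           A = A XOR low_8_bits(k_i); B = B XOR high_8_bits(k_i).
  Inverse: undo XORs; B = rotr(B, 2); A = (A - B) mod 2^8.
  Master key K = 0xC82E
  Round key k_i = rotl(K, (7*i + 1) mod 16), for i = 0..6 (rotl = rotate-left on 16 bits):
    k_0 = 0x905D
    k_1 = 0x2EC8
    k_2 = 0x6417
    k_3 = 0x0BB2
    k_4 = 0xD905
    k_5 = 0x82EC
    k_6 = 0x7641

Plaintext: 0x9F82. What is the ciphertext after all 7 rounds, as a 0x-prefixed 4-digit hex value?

s_0 = plaintext = 0x9F82
s_1 = Round(s_0, k_0) = 0x7C9A
s_2 = Round(s_1, k_1) = 0xDE44
s_3 = Round(s_2, k_2) = 0x3575
s_4 = Round(s_3, k_3) = 0x18DE
s_5 = Round(s_4, k_4) = 0xF3A2
s_6 = Round(s_5, k_5) = 0x7908
s_7 = Round(s_6, k_6) = 0xC056

0xC056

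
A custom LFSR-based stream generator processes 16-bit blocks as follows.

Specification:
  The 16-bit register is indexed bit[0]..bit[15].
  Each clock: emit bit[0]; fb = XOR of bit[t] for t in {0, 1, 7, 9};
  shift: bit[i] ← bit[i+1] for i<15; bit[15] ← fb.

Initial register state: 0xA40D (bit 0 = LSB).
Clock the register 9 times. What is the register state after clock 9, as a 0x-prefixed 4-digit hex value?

reg_0 = 0xA40D
clock 1: out=1, reg = 0xD206
clock 2: out=0, reg = 0x6903
clock 3: out=1, reg = 0x3481
clock 4: out=1, reg = 0x1A40
clock 5: out=0, reg = 0x8D20
clock 6: out=0, reg = 0x4690
clock 7: out=0, reg = 0x2348
clock 8: out=0, reg = 0x91A4
clock 9: out=0, reg = 0xC8D2

0xC8D2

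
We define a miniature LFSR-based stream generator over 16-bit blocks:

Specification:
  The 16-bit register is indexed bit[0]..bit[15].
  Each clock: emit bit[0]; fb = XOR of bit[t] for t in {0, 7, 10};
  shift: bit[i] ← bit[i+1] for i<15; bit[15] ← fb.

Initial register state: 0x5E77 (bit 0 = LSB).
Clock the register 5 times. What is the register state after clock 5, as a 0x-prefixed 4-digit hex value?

0xE2F3

reg_0 = 0x5E77
clock 1: out=1, reg = 0x2F3B
clock 2: out=1, reg = 0x179D
clock 3: out=1, reg = 0x8BCE
clock 4: out=0, reg = 0xC5E7
clock 5: out=1, reg = 0xE2F3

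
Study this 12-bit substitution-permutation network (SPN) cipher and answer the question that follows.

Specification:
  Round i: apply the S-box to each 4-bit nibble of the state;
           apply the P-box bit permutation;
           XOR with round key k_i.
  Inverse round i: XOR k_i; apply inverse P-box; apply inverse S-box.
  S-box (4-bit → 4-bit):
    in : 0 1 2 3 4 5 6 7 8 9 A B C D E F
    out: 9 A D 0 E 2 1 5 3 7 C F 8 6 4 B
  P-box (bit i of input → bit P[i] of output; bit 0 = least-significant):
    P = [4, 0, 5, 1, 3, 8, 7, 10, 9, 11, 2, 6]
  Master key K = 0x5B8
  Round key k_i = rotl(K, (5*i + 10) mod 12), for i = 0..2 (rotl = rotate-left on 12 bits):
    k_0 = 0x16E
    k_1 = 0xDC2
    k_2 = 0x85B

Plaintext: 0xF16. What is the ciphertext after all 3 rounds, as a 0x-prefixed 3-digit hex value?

0x0CF

s_0 = plaintext = 0xF16
s_1 = Round(s_0, k_0) = 0xE3E
s_2 = Round(s_1, k_1) = 0xDE6
s_3 = Round(s_2, k_2) = 0x0CF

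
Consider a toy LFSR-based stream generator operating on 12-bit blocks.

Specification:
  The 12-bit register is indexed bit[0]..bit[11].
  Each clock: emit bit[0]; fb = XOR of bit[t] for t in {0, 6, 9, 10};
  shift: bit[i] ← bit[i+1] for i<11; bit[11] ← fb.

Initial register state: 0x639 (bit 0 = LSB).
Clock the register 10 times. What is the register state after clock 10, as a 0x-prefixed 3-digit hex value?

0xB1D

reg_0 = 0x639
clock 1: out=1, reg = 0xB1C
clock 2: out=0, reg = 0xD8E
clock 3: out=0, reg = 0xEC7
clock 4: out=1, reg = 0x763
clock 5: out=1, reg = 0x3B1
clock 6: out=1, reg = 0x1D8
clock 7: out=0, reg = 0x8EC
clock 8: out=0, reg = 0xC76
clock 9: out=0, reg = 0x63B
clock 10: out=1, reg = 0xB1D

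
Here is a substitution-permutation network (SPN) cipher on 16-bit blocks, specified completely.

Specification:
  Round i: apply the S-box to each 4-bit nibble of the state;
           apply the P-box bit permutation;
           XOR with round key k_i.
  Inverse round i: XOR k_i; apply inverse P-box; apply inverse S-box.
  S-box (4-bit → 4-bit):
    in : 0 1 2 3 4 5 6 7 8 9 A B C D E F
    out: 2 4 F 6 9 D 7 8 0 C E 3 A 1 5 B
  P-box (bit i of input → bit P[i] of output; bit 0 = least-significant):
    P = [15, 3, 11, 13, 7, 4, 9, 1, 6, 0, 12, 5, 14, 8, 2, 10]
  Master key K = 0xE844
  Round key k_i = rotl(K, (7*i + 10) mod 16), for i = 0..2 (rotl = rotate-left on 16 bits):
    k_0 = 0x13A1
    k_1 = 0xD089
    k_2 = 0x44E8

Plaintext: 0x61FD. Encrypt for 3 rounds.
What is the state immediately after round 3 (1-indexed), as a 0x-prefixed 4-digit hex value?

0x045E

s_0 = plaintext = 0x61FD
s_1 = Round(s_0, k_0) = 0xC237
s_2 = Round(s_1, k_1) = 0xE7F8
s_3 = Round(s_2, k_2) = 0x045E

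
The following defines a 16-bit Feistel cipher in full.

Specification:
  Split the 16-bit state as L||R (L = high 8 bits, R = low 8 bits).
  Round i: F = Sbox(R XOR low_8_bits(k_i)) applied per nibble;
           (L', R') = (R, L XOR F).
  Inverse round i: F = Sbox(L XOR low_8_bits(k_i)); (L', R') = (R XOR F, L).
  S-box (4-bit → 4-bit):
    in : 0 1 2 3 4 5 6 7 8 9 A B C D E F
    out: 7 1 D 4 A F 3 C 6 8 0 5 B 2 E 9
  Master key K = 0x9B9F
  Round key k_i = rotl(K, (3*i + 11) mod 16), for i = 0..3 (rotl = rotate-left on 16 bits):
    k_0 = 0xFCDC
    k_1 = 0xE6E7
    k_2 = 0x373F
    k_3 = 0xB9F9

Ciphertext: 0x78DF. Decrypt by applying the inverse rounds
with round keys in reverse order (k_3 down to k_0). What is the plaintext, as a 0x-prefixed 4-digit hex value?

s_0 = ciphertext = 0x78DF
s_1 = InvRound(s_0, k_3) = 0xBE78
s_2 = InvRound(s_1, k_2) = 0x19BE
s_3 = InvRound(s_2, k_1) = 0x2019
s_4 = InvRound(s_3, k_0) = 0x8220

0x8220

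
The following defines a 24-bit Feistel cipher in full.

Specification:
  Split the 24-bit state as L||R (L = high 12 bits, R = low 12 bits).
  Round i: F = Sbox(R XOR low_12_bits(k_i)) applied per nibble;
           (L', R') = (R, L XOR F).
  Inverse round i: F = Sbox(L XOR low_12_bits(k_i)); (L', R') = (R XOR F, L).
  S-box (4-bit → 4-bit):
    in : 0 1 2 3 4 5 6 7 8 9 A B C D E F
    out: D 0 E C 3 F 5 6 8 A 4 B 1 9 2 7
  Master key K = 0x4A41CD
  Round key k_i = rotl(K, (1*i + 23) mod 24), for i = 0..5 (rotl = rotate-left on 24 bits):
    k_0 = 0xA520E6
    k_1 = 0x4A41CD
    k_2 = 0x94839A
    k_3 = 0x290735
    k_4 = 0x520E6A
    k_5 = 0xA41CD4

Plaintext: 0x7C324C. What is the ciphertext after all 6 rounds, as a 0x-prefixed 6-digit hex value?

0x5153C9

s_0 = plaintext = 0x7C324C
s_1 = Round(s_0, k_0) = 0x24C987
s_2 = Round(s_1, k_1) = 0x987A78
s_3 = Round(s_2, k_2) = 0xA783A9
s_4 = Round(s_3, k_3) = 0x3A99D9
s_5 = Round(s_4, k_4) = 0x9D9515
s_6 = Round(s_5, k_5) = 0x5153C9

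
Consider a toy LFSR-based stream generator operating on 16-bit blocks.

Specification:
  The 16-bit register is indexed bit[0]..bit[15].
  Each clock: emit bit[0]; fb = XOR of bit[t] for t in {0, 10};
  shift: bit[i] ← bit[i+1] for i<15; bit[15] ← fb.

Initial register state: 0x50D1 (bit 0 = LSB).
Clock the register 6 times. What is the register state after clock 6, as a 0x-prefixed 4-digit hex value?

reg_0 = 0x50D1
clock 1: out=1, reg = 0xA868
clock 2: out=0, reg = 0x5434
clock 3: out=0, reg = 0xAA1A
clock 4: out=0, reg = 0x550D
clock 5: out=1, reg = 0x2A86
clock 6: out=0, reg = 0x1543

0x1543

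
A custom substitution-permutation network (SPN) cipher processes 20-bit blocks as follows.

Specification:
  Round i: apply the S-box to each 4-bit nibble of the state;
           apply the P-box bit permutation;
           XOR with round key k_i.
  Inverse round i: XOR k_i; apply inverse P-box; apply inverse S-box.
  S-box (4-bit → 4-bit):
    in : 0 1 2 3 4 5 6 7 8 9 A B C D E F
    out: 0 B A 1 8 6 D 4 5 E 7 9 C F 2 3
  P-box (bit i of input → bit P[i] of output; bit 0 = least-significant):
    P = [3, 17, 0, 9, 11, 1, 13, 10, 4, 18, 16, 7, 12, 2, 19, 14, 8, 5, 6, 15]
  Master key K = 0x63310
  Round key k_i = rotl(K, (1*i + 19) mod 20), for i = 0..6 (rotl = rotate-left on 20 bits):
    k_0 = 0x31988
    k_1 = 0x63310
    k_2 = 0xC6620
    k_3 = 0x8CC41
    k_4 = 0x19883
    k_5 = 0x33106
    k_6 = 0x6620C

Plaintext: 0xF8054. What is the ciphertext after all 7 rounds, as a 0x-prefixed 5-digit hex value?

0x53134

s_0 = plaintext = 0xF8054
s_1 = Round(s_0, k_0) = 0xB2AAA
s_2 = Round(s_1, k_1) = 0x1DA0F
s_3 = Round(s_2, k_2) = 0x3B71C
s_4 = Round(s_3, k_3) = 0x99342
s_5 = Round(s_4, k_4) = 0xB5EF7
s_6 = Round(s_5, k_5) = 0xFB801
s_7 = Round(s_6, k_6) = 0x53134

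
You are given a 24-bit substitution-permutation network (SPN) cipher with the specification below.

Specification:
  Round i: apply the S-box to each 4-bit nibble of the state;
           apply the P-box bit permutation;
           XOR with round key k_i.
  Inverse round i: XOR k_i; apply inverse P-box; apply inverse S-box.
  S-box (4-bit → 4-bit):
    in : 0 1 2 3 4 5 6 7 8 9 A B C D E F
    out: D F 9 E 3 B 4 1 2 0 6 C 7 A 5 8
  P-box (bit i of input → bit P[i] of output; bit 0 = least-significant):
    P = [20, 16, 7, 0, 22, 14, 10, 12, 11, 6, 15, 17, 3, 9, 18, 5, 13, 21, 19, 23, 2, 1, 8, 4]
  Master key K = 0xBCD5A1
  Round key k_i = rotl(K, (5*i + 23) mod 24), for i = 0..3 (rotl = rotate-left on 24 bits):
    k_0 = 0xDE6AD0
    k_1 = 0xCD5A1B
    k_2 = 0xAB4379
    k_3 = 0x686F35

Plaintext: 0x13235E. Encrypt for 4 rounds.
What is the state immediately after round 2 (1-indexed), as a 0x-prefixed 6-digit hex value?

s_0 = plaintext = 0x13235E
s_1 = Round(s_0, k_0) = 0x24BB2E
s_2 = Round(s_1, k_1) = 0xBBEAAF
s_3 = Round(s_2, k_2) = 0x278620
s_4 = Round(s_3, k_3) = 0x38DDA0

0xBBEAAF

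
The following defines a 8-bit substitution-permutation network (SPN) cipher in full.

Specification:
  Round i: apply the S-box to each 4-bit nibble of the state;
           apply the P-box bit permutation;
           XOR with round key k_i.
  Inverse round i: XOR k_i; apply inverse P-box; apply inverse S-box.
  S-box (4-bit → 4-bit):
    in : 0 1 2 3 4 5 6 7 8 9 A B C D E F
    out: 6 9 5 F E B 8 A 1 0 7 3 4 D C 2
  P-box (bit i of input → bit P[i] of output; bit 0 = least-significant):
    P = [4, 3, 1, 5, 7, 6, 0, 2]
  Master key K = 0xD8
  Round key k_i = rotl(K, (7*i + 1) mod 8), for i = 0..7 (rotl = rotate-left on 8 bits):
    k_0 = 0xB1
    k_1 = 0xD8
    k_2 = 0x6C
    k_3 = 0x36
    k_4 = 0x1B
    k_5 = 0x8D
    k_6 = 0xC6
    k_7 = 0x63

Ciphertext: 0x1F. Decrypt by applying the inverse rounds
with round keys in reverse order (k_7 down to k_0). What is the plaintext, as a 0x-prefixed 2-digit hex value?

s_0 = ciphertext = 0x1F
s_1 = InvRound(s_0, k_7) = 0x75
s_2 = InvRound(s_1, k_6) = 0x2D
s_3 = InvRound(s_2, k_5) = 0x86
s_4 = InvRound(s_3, k_4) = 0xDB
s_5 = InvRound(s_4, k_3) = 0x37
s_6 = InvRound(s_5, k_2) = 0x0A
s_7 = InvRound(s_6, k_1) = 0xB2
s_8 = InvRound(s_7, k_0) = 0xCC

0xCC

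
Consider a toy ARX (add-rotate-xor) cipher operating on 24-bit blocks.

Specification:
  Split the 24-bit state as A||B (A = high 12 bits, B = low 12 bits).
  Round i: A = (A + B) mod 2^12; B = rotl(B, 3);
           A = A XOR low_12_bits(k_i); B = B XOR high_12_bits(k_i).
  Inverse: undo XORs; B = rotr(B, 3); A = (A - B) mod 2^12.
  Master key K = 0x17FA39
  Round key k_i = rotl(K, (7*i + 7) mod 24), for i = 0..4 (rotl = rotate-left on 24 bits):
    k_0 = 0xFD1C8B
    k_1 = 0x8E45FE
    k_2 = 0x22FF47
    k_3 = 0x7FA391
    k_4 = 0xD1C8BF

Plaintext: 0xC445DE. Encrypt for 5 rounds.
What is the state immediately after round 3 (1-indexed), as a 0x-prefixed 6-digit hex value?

s_0 = plaintext = 0xC445DE
s_1 = Round(s_0, k_0) = 0xEA9123
s_2 = Round(s_1, k_1) = 0xA321FC
s_3 = Round(s_2, k_2) = 0x369DCF
s_4 = Round(s_3, k_3) = 0x2A9984
s_5 = Round(s_4, k_4) = 0x492138

0x369DCF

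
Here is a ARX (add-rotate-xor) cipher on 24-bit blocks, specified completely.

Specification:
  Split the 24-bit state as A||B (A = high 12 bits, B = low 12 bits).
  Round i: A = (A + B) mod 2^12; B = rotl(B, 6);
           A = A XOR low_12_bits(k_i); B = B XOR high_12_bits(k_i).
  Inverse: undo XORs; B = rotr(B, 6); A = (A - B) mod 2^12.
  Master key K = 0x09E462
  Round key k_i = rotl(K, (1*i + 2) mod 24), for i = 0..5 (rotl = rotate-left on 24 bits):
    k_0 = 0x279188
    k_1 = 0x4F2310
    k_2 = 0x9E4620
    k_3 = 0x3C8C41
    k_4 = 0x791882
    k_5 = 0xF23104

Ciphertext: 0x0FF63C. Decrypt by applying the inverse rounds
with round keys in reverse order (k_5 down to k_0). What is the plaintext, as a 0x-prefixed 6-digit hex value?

s_0 = ciphertext = 0x0FF63C
s_1 = InvRound(s_0, k_5) = 0xA177E4
s_2 = InvRound(s_1, k_4) = 0x554D41
s_3 = InvRound(s_2, k_3) = 0x69B27A
s_4 = InvRound(s_3, k_2) = 0x90D7AE
s_5 = InvRound(s_4, k_1) = 0x31070D
s_6 = InvRound(s_5, k_0) = 0x583D15

0x583D15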